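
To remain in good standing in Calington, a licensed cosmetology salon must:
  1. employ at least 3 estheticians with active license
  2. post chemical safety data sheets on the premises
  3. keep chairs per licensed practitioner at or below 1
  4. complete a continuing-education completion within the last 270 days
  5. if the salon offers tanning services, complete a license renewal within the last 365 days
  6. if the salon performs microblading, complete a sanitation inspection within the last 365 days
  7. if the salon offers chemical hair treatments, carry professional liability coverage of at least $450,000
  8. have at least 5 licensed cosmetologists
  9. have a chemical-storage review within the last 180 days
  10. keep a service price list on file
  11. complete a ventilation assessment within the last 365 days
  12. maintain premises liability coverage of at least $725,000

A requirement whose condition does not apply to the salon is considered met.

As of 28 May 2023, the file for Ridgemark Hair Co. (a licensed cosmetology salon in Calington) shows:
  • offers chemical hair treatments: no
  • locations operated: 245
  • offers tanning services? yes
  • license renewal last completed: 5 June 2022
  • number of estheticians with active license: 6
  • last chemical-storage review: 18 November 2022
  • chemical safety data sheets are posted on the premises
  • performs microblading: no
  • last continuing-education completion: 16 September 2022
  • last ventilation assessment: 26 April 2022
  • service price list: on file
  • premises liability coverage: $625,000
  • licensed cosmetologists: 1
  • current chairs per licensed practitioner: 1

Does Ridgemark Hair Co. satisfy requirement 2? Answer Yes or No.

2. chemical safety data sheets present → met

Yes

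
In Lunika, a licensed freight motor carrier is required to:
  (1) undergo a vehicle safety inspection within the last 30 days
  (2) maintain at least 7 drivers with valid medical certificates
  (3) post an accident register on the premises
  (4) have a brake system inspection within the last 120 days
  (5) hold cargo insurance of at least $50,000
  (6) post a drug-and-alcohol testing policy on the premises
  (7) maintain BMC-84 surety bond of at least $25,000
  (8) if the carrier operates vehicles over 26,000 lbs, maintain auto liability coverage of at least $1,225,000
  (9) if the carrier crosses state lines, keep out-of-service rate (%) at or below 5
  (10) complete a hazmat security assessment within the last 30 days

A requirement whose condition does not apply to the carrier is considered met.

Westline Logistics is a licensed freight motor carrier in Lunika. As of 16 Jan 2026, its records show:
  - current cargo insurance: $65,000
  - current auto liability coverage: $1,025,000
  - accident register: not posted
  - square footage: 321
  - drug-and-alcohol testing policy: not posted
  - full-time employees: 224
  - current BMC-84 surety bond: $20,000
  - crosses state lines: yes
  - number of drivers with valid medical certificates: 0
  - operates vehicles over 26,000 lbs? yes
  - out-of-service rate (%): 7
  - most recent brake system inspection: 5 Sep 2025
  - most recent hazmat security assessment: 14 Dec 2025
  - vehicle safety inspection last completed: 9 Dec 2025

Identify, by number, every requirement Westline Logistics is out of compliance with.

1. vehicle safety inspection 38 days ago vs limit 30 → not met
2. drivers with valid medical certificates 0 < 7 → not met
3. accident register absent → not met
4. brake system inspection 133 days ago vs limit 120 → not met
5. cargo insurance $65,000 ≥ $50,000 → met
6. drug-and-alcohol testing policy absent → not met
7. BMC-84 surety bond $20,000 < $25,000 → not met
8. condition 'operates vehicles over 26,000 lbs' holds; auto liability coverage $1,025,000 < $1,225,000 → not met
9. condition 'crosses state lines' holds; out-of-service rate (%) 7 > 5 → not met
10. hazmat security assessment 33 days ago vs limit 30 → not met
Not met: 1, 2, 3, 4, 6, 7, 8, 9, 10

1, 2, 3, 4, 6, 7, 8, 9, 10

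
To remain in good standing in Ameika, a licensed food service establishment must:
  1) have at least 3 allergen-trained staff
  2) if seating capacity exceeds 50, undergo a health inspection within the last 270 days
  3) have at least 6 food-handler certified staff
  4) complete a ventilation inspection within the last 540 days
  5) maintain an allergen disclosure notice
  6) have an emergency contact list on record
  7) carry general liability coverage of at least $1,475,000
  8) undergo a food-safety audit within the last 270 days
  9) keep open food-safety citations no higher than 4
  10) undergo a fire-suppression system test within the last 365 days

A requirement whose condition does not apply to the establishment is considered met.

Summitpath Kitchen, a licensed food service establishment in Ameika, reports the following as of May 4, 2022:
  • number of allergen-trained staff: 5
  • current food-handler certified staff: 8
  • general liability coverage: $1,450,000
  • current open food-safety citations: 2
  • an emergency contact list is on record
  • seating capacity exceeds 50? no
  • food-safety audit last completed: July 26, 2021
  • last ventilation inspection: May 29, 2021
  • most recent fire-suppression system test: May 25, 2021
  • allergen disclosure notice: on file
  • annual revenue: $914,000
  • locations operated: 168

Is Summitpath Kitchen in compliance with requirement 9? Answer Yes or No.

9. open food-safety citations 2 ≤ 4 → met

Yes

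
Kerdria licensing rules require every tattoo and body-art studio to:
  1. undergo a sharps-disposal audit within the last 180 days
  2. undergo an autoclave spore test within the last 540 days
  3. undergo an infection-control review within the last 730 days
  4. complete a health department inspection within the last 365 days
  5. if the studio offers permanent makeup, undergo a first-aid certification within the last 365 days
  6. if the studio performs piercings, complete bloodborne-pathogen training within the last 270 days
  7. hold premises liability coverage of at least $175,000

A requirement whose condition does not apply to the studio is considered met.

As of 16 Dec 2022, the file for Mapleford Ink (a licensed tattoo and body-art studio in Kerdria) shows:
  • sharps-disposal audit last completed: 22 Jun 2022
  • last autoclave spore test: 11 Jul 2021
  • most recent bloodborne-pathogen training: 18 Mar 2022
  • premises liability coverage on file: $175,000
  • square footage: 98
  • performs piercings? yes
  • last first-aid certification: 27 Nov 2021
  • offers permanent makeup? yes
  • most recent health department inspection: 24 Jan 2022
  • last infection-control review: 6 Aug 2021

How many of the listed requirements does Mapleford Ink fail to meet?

1. sharps-disposal audit 177 days ago vs limit 180 → met
2. autoclave spore test 523 days ago vs limit 540 → met
3. infection-control review 497 days ago vs limit 730 → met
4. health department inspection 326 days ago vs limit 365 → met
5. condition 'offers permanent makeup' holds; first-aid certification 384 days ago vs limit 365 → not met
6. condition 'performs piercings' holds; bloodborne-pathogen training 273 days ago vs limit 270 → not met
7. premises liability coverage $175,000 ≥ $175,000 → met
Not met: 2 of 7

2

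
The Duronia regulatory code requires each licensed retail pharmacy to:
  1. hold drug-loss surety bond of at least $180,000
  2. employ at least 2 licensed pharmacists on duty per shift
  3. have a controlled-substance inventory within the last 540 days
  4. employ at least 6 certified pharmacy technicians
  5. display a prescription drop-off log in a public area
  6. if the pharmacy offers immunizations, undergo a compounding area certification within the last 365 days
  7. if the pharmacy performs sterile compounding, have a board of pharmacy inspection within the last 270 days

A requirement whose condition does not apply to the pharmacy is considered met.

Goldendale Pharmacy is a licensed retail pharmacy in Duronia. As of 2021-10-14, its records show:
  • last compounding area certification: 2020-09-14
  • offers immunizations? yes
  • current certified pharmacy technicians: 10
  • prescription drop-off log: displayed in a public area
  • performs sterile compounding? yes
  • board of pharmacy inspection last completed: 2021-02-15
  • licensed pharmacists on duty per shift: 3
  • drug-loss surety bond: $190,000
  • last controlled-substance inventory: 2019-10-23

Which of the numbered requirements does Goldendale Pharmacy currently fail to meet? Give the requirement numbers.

3, 6

1. drug-loss surety bond $190,000 ≥ $180,000 → met
2. licensed pharmacists on duty per shift 3 ≥ 2 → met
3. controlled-substance inventory 722 days ago vs limit 540 → not met
4. certified pharmacy technicians 10 ≥ 6 → met
5. prescription drop-off log present → met
6. condition 'offers immunizations' holds; compounding area certification 395 days ago vs limit 365 → not met
7. condition 'performs sterile compounding' holds; board of pharmacy inspection 241 days ago vs limit 270 → met
Not met: 3, 6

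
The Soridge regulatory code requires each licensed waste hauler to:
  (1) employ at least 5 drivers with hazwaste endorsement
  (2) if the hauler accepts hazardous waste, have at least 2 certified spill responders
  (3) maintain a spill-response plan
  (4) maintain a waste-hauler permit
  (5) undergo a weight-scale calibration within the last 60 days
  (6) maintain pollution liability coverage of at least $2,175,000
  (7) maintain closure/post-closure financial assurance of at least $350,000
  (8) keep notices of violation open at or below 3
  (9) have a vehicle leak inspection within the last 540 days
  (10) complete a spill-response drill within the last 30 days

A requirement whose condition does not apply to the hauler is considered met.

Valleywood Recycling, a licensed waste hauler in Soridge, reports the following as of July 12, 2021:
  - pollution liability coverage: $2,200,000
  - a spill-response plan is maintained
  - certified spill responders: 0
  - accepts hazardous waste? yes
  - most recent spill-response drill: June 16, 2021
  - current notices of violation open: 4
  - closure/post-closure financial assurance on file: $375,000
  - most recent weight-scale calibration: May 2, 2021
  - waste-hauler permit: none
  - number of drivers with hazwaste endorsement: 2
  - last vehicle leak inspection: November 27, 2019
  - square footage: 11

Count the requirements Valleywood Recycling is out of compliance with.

1. drivers with hazwaste endorsement 2 < 5 → not met
2. condition 'accepts hazardous waste' holds; certified spill responders 0 < 2 → not met
3. spill-response plan present → met
4. waste-hauler permit absent → not met
5. weight-scale calibration 71 days ago vs limit 60 → not met
6. pollution liability coverage $2,200,000 ≥ $2,175,000 → met
7. closure/post-closure financial assurance $375,000 ≥ $350,000 → met
8. notices of violation open 4 > 3 → not met
9. vehicle leak inspection 593 days ago vs limit 540 → not met
10. spill-response drill 26 days ago vs limit 30 → met
Not met: 6 of 10

6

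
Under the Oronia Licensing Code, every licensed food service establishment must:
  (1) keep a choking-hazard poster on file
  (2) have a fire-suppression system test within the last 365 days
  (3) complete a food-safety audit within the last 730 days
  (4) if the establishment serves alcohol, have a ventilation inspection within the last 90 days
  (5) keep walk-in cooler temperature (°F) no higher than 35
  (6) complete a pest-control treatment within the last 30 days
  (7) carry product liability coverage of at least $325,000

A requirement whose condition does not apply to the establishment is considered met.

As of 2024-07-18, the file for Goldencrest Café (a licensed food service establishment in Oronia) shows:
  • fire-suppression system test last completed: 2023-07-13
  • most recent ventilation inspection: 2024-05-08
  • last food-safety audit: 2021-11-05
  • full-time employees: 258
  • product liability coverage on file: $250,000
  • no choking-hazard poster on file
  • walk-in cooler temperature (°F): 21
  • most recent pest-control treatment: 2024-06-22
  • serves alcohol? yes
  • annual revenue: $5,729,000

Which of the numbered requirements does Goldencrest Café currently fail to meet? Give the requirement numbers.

1. choking-hazard poster absent → not met
2. fire-suppression system test 371 days ago vs limit 365 → not met
3. food-safety audit 986 days ago vs limit 730 → not met
4. condition 'serves alcohol' holds; ventilation inspection 71 days ago vs limit 90 → met
5. walk-in cooler temperature (°F) 21 ≤ 35 → met
6. pest-control treatment 26 days ago vs limit 30 → met
7. product liability coverage $250,000 < $325,000 → not met
Not met: 1, 2, 3, 7

1, 2, 3, 7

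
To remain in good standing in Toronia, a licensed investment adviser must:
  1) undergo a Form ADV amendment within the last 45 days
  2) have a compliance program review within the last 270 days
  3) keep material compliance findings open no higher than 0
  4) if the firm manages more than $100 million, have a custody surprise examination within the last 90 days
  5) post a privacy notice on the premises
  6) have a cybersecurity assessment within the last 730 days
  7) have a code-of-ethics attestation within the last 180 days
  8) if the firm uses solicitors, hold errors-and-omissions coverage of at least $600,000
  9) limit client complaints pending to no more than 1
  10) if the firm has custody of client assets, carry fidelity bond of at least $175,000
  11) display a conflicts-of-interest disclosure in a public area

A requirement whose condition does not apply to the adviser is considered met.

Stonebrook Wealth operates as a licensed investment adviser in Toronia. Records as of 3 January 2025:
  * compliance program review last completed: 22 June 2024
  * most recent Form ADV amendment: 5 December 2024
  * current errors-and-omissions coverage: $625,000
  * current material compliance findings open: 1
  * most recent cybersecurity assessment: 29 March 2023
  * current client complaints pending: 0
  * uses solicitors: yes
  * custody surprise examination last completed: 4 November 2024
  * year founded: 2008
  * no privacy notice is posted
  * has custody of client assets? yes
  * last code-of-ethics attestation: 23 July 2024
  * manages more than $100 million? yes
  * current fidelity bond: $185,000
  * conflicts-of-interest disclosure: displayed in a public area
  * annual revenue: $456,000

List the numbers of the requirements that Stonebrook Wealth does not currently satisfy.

3, 5

1. Form ADV amendment 29 days ago vs limit 45 → met
2. compliance program review 195 days ago vs limit 270 → met
3. material compliance findings open 1 > 0 → not met
4. condition 'manages more than $100 million' holds; custody surprise examination 60 days ago vs limit 90 → met
5. privacy notice absent → not met
6. cybersecurity assessment 646 days ago vs limit 730 → met
7. code-of-ethics attestation 164 days ago vs limit 180 → met
8. condition 'uses solicitors' holds; errors-and-omissions coverage $625,000 ≥ $600,000 → met
9. client complaints pending 0 ≤ 1 → met
10. condition 'has custody of client assets' holds; fidelity bond $185,000 ≥ $175,000 → met
11. conflicts-of-interest disclosure present → met
Not met: 3, 5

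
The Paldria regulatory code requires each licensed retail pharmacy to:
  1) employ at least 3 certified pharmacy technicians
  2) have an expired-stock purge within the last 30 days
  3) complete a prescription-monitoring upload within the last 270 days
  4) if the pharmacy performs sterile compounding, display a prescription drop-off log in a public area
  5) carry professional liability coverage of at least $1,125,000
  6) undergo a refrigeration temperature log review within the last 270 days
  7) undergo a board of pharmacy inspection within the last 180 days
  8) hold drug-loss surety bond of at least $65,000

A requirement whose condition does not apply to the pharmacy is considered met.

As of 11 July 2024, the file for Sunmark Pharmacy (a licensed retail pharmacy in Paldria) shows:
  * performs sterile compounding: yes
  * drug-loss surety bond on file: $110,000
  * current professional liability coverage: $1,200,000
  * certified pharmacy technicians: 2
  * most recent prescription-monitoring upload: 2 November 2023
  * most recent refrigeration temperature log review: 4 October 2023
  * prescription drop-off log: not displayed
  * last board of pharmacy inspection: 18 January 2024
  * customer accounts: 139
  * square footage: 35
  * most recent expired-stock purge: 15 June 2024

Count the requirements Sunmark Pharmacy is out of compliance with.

1. certified pharmacy technicians 2 < 3 → not met
2. expired-stock purge 26 days ago vs limit 30 → met
3. prescription-monitoring upload 252 days ago vs limit 270 → met
4. condition 'performs sterile compounding' holds; prescription drop-off log absent → not met
5. professional liability coverage $1,200,000 ≥ $1,125,000 → met
6. refrigeration temperature log review 281 days ago vs limit 270 → not met
7. board of pharmacy inspection 175 days ago vs limit 180 → met
8. drug-loss surety bond $110,000 ≥ $65,000 → met
Not met: 3 of 8

3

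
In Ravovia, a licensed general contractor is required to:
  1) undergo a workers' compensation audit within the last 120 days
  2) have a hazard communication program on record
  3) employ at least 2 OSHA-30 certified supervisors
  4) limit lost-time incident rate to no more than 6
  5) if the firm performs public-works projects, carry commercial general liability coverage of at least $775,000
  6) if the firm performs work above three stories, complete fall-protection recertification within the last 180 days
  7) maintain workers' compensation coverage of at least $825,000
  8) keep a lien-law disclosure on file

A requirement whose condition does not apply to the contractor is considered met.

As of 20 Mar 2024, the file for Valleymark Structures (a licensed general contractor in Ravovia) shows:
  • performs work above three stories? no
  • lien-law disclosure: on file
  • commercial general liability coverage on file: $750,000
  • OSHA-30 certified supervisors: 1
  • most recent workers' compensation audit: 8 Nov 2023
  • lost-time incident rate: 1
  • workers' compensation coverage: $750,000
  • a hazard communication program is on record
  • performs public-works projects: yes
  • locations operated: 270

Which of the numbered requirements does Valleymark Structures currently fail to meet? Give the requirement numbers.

1. workers' compensation audit 133 days ago vs limit 120 → not met
2. hazard communication program present → met
3. OSHA-30 certified supervisors 1 < 2 → not met
4. lost-time incident rate 1 ≤ 6 → met
5. condition 'performs public-works projects' holds; commercial general liability coverage $750,000 < $775,000 → not met
6. condition 'performs work above three stories' does not hold → requirement n/a → met
7. workers' compensation coverage $750,000 < $825,000 → not met
8. lien-law disclosure present → met
Not met: 1, 3, 5, 7

1, 3, 5, 7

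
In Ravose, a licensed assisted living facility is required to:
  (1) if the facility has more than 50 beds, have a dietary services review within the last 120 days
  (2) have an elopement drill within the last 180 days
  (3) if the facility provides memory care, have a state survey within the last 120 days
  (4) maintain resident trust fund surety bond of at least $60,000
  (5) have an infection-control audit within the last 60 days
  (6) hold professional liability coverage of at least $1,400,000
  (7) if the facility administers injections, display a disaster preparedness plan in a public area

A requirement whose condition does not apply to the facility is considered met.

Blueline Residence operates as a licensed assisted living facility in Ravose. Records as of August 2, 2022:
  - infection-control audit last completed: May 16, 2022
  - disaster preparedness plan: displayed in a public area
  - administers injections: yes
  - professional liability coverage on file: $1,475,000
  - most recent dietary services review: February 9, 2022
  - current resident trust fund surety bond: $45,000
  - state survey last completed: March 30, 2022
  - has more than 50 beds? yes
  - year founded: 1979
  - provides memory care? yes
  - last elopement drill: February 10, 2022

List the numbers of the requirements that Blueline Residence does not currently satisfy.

1, 3, 4, 5

1. condition 'has more than 50 beds' holds; dietary services review 174 days ago vs limit 120 → not met
2. elopement drill 173 days ago vs limit 180 → met
3. condition 'provides memory care' holds; state survey 125 days ago vs limit 120 → not met
4. resident trust fund surety bond $45,000 < $60,000 → not met
5. infection-control audit 78 days ago vs limit 60 → not met
6. professional liability coverage $1,475,000 ≥ $1,400,000 → met
7. condition 'administers injections' holds; disaster preparedness plan present → met
Not met: 1, 3, 4, 5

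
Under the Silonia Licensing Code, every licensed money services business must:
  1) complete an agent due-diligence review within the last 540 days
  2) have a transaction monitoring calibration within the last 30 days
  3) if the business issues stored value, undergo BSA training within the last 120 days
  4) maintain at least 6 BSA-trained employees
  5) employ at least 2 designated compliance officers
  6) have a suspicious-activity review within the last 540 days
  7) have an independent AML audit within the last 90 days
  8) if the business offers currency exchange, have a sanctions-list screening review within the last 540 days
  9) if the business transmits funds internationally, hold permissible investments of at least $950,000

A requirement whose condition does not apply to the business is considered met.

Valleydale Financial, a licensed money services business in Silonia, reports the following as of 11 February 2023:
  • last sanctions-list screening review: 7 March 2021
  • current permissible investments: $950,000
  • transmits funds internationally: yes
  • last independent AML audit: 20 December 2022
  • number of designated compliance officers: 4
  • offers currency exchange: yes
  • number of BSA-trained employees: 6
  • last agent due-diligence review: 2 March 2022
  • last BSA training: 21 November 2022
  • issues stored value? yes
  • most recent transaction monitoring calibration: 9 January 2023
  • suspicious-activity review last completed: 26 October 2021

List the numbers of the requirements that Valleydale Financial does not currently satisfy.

1. agent due-diligence review 346 days ago vs limit 540 → met
2. transaction monitoring calibration 33 days ago vs limit 30 → not met
3. condition 'issues stored value' holds; BSA training 82 days ago vs limit 120 → met
4. BSA-trained employees 6 ≥ 6 → met
5. designated compliance officers 4 ≥ 2 → met
6. suspicious-activity review 473 days ago vs limit 540 → met
7. independent AML audit 53 days ago vs limit 90 → met
8. condition 'offers currency exchange' holds; sanctions-list screening review 706 days ago vs limit 540 → not met
9. condition 'transmits funds internationally' holds; permissible investments $950,000 ≥ $950,000 → met
Not met: 2, 8

2, 8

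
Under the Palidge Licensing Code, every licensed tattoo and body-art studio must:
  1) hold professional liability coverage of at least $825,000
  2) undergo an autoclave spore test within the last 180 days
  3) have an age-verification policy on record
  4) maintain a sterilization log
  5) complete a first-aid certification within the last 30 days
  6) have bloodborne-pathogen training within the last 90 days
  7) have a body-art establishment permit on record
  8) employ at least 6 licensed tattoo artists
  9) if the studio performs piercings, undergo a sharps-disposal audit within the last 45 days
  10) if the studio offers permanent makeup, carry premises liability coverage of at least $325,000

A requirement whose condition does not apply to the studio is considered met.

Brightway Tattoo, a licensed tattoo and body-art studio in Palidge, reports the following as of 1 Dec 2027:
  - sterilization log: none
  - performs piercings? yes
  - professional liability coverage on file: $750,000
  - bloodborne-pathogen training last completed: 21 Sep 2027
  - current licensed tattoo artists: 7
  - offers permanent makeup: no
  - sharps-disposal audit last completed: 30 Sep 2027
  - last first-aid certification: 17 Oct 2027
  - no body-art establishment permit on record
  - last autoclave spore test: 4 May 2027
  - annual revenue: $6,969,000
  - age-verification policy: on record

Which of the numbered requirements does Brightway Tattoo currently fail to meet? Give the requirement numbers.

1. professional liability coverage $750,000 < $825,000 → not met
2. autoclave spore test 211 days ago vs limit 180 → not met
3. age-verification policy present → met
4. sterilization log absent → not met
5. first-aid certification 45 days ago vs limit 30 → not met
6. bloodborne-pathogen training 71 days ago vs limit 90 → met
7. body-art establishment permit absent → not met
8. licensed tattoo artists 7 ≥ 6 → met
9. condition 'performs piercings' holds; sharps-disposal audit 62 days ago vs limit 45 → not met
10. condition 'offers permanent makeup' does not hold → requirement n/a → met
Not met: 1, 2, 4, 5, 7, 9

1, 2, 4, 5, 7, 9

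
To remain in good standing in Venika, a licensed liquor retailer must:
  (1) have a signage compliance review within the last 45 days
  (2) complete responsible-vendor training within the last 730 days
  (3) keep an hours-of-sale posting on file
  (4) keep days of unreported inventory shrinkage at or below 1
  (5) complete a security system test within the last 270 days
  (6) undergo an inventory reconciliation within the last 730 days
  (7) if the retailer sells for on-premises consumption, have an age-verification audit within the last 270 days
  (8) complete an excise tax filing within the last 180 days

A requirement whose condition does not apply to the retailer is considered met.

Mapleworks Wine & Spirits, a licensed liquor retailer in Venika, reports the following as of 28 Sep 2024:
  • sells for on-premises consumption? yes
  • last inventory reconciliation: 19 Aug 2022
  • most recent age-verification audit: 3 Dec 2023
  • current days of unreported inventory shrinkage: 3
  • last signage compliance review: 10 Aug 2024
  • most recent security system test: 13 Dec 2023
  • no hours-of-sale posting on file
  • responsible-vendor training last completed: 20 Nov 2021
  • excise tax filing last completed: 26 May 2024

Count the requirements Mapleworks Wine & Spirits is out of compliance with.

1. signage compliance review 49 days ago vs limit 45 → not met
2. responsible-vendor training 1043 days ago vs limit 730 → not met
3. hours-of-sale posting absent → not met
4. days of unreported inventory shrinkage 3 > 1 → not met
5. security system test 290 days ago vs limit 270 → not met
6. inventory reconciliation 771 days ago vs limit 730 → not met
7. condition 'sells for on-premises consumption' holds; age-verification audit 300 days ago vs limit 270 → not met
8. excise tax filing 125 days ago vs limit 180 → met
Not met: 7 of 8

7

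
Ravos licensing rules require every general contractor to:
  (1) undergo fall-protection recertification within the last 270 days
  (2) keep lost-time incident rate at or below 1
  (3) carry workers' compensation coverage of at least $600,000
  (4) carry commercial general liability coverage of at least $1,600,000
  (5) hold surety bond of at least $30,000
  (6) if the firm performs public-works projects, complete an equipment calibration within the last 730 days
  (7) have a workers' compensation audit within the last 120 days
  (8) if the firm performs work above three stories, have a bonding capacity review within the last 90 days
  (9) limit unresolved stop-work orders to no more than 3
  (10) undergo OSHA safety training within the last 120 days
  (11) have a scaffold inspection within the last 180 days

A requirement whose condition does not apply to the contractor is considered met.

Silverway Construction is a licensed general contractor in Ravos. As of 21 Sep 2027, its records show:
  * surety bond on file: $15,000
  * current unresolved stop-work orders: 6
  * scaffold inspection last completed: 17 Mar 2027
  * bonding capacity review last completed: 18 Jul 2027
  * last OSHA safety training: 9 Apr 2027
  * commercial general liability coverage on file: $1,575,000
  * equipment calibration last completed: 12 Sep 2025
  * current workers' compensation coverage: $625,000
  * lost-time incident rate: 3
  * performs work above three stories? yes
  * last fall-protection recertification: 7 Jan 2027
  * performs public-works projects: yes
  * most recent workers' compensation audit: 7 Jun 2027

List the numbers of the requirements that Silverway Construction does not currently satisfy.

2, 4, 5, 6, 9, 10, 11

1. fall-protection recertification 257 days ago vs limit 270 → met
2. lost-time incident rate 3 > 1 → not met
3. workers' compensation coverage $625,000 ≥ $600,000 → met
4. commercial general liability coverage $1,575,000 < $1,600,000 → not met
5. surety bond $15,000 < $30,000 → not met
6. condition 'performs public-works projects' holds; equipment calibration 739 days ago vs limit 730 → not met
7. workers' compensation audit 106 days ago vs limit 120 → met
8. condition 'performs work above three stories' holds; bonding capacity review 65 days ago vs limit 90 → met
9. unresolved stop-work orders 6 > 3 → not met
10. OSHA safety training 165 days ago vs limit 120 → not met
11. scaffold inspection 188 days ago vs limit 180 → not met
Not met: 2, 4, 5, 6, 9, 10, 11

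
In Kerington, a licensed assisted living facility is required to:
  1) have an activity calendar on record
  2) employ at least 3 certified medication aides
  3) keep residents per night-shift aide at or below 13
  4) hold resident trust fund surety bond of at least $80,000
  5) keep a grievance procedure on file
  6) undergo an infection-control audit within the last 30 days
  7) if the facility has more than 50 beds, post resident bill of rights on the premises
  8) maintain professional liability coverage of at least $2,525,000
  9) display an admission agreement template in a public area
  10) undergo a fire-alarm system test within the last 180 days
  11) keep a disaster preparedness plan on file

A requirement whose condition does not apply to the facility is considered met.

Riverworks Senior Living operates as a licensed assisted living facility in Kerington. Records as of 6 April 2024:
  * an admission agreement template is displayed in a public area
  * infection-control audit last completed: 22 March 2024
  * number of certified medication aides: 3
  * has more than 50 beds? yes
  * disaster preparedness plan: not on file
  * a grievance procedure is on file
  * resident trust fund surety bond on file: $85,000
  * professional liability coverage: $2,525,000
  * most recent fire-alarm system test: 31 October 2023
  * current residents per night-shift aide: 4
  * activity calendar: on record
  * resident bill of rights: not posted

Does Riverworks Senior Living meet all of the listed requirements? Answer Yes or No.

No

1. activity calendar present → met
2. certified medication aides 3 ≥ 3 → met
3. residents per night-shift aide 4 ≤ 13 → met
4. resident trust fund surety bond $85,000 ≥ $80,000 → met
5. grievance procedure present → met
6. infection-control audit 15 days ago vs limit 30 → met
7. condition 'has more than 50 beds' holds; resident bill of rights absent → not met
8. professional liability coverage $2,525,000 ≥ $2,525,000 → met
9. admission agreement template present → met
10. fire-alarm system test 158 days ago vs limit 180 → met
11. disaster preparedness plan absent → not met
Not met: 7, 11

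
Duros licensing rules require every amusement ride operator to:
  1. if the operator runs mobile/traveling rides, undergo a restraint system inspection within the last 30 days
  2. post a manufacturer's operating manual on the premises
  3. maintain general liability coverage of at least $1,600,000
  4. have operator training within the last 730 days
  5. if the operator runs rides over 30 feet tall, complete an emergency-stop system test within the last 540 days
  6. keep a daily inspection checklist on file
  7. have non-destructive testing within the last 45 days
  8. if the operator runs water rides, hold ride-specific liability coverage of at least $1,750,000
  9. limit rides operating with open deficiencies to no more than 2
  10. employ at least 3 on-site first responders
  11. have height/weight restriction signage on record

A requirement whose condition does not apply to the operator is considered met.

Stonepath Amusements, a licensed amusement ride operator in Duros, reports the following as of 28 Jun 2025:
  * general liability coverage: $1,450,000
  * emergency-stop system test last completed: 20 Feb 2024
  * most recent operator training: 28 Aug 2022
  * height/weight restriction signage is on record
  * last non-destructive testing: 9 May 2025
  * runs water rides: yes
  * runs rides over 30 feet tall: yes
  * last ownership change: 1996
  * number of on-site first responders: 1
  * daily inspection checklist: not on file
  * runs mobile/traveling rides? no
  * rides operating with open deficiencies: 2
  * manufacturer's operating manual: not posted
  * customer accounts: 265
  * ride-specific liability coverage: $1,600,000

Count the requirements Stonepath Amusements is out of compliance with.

7

1. condition 'runs mobile/traveling rides' does not hold → requirement n/a → met
2. manufacturer's operating manual absent → not met
3. general liability coverage $1,450,000 < $1,600,000 → not met
4. operator training 1035 days ago vs limit 730 → not met
5. condition 'runs rides over 30 feet tall' holds; emergency-stop system test 494 days ago vs limit 540 → met
6. daily inspection checklist absent → not met
7. non-destructive testing 50 days ago vs limit 45 → not met
8. condition 'runs water rides' holds; ride-specific liability coverage $1,600,000 < $1,750,000 → not met
9. rides operating with open deficiencies 2 ≤ 2 → met
10. on-site first responders 1 < 3 → not met
11. height/weight restriction signage present → met
Not met: 7 of 11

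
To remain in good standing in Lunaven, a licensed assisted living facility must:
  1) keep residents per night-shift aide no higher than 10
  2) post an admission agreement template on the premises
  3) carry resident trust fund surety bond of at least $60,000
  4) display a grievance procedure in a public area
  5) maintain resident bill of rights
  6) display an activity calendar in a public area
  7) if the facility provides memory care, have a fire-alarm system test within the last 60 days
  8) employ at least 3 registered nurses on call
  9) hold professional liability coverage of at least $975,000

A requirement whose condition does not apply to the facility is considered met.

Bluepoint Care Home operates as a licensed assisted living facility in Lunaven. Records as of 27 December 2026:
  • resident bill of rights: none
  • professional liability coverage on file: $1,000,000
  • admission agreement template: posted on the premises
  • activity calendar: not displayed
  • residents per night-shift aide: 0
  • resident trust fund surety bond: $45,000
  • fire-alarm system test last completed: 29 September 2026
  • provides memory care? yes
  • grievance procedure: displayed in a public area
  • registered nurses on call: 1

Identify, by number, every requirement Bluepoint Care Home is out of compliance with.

1. residents per night-shift aide 0 ≤ 10 → met
2. admission agreement template present → met
3. resident trust fund surety bond $45,000 < $60,000 → not met
4. grievance procedure present → met
5. resident bill of rights absent → not met
6. activity calendar absent → not met
7. condition 'provides memory care' holds; fire-alarm system test 89 days ago vs limit 60 → not met
8. registered nurses on call 1 < 3 → not met
9. professional liability coverage $1,000,000 ≥ $975,000 → met
Not met: 3, 5, 6, 7, 8

3, 5, 6, 7, 8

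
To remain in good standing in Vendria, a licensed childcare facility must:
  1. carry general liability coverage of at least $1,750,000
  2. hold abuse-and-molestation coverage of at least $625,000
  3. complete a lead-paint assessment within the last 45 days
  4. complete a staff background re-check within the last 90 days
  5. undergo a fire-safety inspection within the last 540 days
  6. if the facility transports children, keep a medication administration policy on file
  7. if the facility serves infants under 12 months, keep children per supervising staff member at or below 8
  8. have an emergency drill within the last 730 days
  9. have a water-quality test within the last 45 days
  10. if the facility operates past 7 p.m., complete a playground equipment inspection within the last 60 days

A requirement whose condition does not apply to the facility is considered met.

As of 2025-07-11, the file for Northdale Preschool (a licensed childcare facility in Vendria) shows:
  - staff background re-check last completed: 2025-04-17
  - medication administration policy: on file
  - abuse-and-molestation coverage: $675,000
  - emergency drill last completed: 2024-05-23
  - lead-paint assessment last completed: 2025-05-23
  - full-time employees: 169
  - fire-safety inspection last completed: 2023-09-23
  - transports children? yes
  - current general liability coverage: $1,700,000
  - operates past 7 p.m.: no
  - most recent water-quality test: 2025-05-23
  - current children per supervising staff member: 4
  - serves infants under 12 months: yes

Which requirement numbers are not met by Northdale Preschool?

1. general liability coverage $1,700,000 < $1,750,000 → not met
2. abuse-and-molestation coverage $675,000 ≥ $625,000 → met
3. lead-paint assessment 49 days ago vs limit 45 → not met
4. staff background re-check 85 days ago vs limit 90 → met
5. fire-safety inspection 657 days ago vs limit 540 → not met
6. condition 'transports children' holds; medication administration policy present → met
7. condition 'serves infants under 12 months' holds; children per supervising staff member 4 ≤ 8 → met
8. emergency drill 414 days ago vs limit 730 → met
9. water-quality test 49 days ago vs limit 45 → not met
10. condition 'operates past 7 p.m.' does not hold → requirement n/a → met
Not met: 1, 3, 5, 9

1, 3, 5, 9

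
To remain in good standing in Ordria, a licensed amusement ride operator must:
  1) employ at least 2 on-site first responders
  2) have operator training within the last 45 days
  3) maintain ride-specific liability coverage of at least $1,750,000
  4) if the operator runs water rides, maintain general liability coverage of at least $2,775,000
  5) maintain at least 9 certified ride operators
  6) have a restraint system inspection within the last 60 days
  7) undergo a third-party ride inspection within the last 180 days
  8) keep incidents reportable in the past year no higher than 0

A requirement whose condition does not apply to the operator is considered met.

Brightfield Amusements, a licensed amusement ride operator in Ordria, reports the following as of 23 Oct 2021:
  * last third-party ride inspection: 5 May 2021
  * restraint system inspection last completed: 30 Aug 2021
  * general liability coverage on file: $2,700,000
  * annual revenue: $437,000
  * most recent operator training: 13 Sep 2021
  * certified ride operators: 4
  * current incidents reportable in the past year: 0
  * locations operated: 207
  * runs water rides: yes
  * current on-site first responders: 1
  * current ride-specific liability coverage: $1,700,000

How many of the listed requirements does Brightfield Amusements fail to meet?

1. on-site first responders 1 < 2 → not met
2. operator training 40 days ago vs limit 45 → met
3. ride-specific liability coverage $1,700,000 < $1,750,000 → not met
4. condition 'runs water rides' holds; general liability coverage $2,700,000 < $2,775,000 → not met
5. certified ride operators 4 < 9 → not met
6. restraint system inspection 54 days ago vs limit 60 → met
7. third-party ride inspection 171 days ago vs limit 180 → met
8. incidents reportable in the past year 0 ≤ 0 → met
Not met: 4 of 8

4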